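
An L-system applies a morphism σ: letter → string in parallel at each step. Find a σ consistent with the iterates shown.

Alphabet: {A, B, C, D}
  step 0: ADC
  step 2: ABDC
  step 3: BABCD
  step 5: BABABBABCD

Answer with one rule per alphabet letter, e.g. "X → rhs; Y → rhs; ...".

A->B, B->AB, C->D, D->C

  step 2 ⇒ step 3: ABDC ⇒ B·AB·C·D
    A ↦ B
    B ↦ AB
    C ↦ D
    D ↦ C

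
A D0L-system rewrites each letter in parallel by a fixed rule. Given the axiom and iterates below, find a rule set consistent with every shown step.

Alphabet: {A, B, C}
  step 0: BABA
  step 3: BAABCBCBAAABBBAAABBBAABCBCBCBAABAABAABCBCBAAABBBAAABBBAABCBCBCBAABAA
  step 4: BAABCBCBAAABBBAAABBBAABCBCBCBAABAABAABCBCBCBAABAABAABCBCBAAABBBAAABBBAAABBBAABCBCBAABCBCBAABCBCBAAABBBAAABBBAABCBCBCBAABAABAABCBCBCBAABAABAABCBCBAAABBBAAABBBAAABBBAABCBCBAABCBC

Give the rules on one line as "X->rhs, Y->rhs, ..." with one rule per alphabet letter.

A->BC, B->BAA, C->ABB

  step 3 ⇒ step 4: BAABCBCBAAABBBAAABBBAABCBCBCBAABAABAABCBCBAAABBBAAABBBAABCBCBCBAABAA ⇒ BAA·BC·BC·BAA·ABB·BAA·ABB·BAA·BC·BC·BC·BAA·BAA·BAA·BC·BC·BC·BAA·BAA·BAA·BC·BC·BAA·ABB·BAA·ABB·BAA·ABB·BAA·BC·BC·BAA·BC·BC·BAA·BC·BC·BAA·ABB·BAA·ABB·BAA·BC·BC·BC·BAA·BAA·BAA·BC·BC·BC·BAA·BAA·BAA·BC·BC·BAA·ABB·BAA·ABB·BAA·ABB·BAA·BC·BC·BAA·BC·BC
    A ↦ BC
    B ↦ BAA
    C ↦ ABB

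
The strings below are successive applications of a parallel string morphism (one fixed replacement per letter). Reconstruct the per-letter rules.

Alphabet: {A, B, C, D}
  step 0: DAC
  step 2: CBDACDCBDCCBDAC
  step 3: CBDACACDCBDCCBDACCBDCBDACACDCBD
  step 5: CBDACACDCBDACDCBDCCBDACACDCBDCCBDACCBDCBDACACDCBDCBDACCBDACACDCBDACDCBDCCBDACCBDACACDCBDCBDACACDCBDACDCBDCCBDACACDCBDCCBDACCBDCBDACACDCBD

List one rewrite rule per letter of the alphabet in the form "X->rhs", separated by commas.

  step 2 ⇒ step 3: CBDACDCBDCCBDAC ⇒ CBD·A·C·ACD·CBD·C·CBD·A·C·CBD·CBD·A·C·ACD·CBD
    A ↦ ACD
    B ↦ A
    C ↦ CBD
    D ↦ C

A->ACD, B->A, C->CBD, D->C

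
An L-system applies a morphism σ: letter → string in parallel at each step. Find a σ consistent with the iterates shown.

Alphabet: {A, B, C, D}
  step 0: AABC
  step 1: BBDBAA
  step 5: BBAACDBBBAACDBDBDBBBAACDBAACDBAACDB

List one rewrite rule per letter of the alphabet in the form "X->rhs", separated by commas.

A->B, B->DB, C->AA, D->C

  step 0 ⇒ step 1: AABC ⇒ B·B·DB·AA
    A ↦ B
    B ↦ DB
    C ↦ AA
    D ↦ C  (constrained at step 1)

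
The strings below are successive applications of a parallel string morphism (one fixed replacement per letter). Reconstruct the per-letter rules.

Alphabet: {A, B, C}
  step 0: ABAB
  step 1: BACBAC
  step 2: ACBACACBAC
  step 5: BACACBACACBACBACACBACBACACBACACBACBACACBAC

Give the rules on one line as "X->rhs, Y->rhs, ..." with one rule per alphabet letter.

A->B, B->AC, C->AC

  step 1 ⇒ step 2: BACBAC ⇒ AC·B·AC·AC·B·AC
    A ↦ B
    B ↦ AC
    C ↦ AC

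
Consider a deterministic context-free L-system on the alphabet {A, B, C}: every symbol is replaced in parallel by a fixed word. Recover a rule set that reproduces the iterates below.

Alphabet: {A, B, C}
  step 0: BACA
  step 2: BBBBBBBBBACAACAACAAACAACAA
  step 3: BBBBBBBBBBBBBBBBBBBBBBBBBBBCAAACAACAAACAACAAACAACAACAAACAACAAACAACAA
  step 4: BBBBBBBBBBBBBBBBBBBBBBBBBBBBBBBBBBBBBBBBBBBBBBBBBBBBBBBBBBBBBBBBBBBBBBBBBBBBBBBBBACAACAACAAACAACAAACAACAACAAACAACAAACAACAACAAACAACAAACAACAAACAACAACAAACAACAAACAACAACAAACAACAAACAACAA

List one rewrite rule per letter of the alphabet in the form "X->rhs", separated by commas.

A->CAA, B->BBB, C->A

  step 3 ⇒ step 4: BBBBBBBBBBBBBBBBBBBBBBBBBBBCAAACAACAAACAACAAACAACAACAAACAACAAACAACAA ⇒ BBB·BBB·BBB·BBB·BBB·BBB·BBB·BBB·BBB·BBB·BBB·BBB·BBB·BBB·BBB·BBB·BBB·BBB·BBB·BBB·BBB·BBB·BBB·BBB·BBB·BBB·BBB·A·CAA·CAA·CAA·A·CAA·CAA·A·CAA·CAA·CAA·A·CAA·CAA·A·CAA·CAA·CAA·A·CAA·CAA·A·CAA·CAA·A·CAA·CAA·CAA·A·CAA·CAA·A·CAA·CAA·CAA·A·CAA·CAA·A·CAA·CAA
    A ↦ CAA
    B ↦ BBB
    C ↦ A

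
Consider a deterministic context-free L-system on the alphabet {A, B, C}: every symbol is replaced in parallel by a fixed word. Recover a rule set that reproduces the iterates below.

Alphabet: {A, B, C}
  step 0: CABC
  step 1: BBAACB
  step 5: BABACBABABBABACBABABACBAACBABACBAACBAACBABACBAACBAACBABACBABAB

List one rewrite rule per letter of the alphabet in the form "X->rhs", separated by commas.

  step 0 ⇒ step 1: CABC ⇒ B·BA·AC·B
    A ↦ BA
    B ↦ AC
    C ↦ B

A->BA, B->AC, C->B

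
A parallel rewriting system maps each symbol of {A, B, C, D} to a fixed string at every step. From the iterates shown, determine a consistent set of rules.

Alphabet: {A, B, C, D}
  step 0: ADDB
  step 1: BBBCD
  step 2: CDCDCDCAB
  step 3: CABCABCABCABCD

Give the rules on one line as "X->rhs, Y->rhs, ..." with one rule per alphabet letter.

A->B, B->CD, C->CA, D->B

  step 2 ⇒ step 3: CDCDCDCAB ⇒ CA·B·CA·B·CA·B·CA·B·CD
    A ↦ B
    B ↦ CD
    C ↦ CA
    D ↦ B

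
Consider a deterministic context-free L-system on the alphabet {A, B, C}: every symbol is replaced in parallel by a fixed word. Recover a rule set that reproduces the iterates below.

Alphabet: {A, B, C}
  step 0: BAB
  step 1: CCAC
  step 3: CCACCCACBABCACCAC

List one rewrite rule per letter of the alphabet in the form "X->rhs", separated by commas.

  step 0 ⇒ step 1: BAB ⇒ C·CA·C
    A ↦ CA
    B ↦ C
    C ↦ BAB  (constrained at step 1)

A->CA, B->C, C->BAB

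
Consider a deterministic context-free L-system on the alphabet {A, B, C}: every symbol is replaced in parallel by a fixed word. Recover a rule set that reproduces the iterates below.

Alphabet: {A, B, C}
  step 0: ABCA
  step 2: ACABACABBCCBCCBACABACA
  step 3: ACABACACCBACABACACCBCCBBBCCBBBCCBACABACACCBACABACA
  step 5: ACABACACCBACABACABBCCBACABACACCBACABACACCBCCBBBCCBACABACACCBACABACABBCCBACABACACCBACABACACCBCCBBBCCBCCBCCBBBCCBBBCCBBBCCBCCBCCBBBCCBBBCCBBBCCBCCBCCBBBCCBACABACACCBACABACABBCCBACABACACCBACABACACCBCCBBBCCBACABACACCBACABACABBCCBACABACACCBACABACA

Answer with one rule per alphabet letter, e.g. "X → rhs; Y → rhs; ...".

A->ACA, B->CCB, C->B

  step 2 ⇒ step 3: ACABACABBCCBCCBACABACA ⇒ ACA·B·ACA·CCB·ACA·B·ACA·CCB·CCB·B·B·CCB·B·B·CCB·ACA·B·ACA·CCB·ACA·B·ACA
    A ↦ ACA
    B ↦ CCB
    C ↦ B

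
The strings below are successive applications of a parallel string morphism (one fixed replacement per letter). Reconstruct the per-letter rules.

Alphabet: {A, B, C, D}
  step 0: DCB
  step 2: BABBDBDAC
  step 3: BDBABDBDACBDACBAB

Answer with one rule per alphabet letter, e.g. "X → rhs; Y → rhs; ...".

A->BA, B->BD, C->B, D->AC

  step 2 ⇒ step 3: BABBDBDAC ⇒ BD·BA·BD·BD·AC·BD·AC·BA·B
    A ↦ BA
    B ↦ BD
    C ↦ B
    D ↦ AC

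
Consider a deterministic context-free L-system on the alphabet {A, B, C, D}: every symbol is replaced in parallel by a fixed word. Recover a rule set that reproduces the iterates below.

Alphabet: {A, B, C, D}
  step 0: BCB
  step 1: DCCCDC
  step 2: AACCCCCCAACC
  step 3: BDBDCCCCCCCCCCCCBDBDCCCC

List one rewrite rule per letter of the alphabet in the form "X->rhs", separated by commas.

A->BD, B->DC, C->CC, D->AA

  step 2 ⇒ step 3: AACCCCCCAACC ⇒ BD·BD·CC·CC·CC·CC·CC·CC·BD·BD·CC·CC
    A ↦ BD
    C ↦ CC
  step 0 ⇒ step 1: BCB ⇒ DC·CC·DC
    B ↦ DC
  step 1 ⇒ step 2: DCCCDC ⇒ AA·CC·CC·CC·AA·CC
    D ↦ AA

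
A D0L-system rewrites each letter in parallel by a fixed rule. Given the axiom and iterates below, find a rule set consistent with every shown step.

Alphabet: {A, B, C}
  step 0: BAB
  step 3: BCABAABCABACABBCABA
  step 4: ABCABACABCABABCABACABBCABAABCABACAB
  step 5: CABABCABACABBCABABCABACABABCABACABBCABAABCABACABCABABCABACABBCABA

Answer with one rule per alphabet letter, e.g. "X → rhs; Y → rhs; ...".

A->CAB, B->A, C->B

  step 4 ⇒ step 5: ABCABACABCABABCABACABBCABAABCABACAB ⇒ CAB·A·B·CAB·A·CAB·B·CAB·A·B·CAB·A·CAB·A·B·CAB·A·CAB·B·CAB·A·A·B·CAB·A·CAB·CAB·A·B·CAB·A·CAB·B·CAB·A
    A ↦ CAB
    B ↦ A
    C ↦ B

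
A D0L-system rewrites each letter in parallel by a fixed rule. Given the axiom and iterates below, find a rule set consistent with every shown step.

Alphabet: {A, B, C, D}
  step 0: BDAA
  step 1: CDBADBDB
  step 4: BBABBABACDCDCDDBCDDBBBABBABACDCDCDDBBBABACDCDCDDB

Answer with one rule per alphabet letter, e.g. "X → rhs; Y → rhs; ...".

  step 0 ⇒ step 1: BDAA ⇒ CD·BA·DB·DB
    A ↦ DB
    B ↦ CD
    D ↦ BA
    C ↦ B  (constrained at step 1)

A->DB, B->CD, C->B, D->BA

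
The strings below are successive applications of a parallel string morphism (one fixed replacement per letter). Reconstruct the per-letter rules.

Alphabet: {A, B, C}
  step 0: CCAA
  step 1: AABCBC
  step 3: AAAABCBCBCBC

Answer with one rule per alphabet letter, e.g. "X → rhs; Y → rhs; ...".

A->BC, B->A, C->A

  step 0 ⇒ step 1: CCAA ⇒ A·A·BC·BC
    A ↦ BC
    C ↦ A
    B ↦ A  (constrained at step 1)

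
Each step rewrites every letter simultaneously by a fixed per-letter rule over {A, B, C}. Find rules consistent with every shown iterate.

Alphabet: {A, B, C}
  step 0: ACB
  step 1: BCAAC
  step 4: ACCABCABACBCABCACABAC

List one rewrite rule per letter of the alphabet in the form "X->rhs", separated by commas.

A->B, B->AC, C->CA

  step 0 ⇒ step 1: ACB ⇒ B·CA·AC
    A ↦ B
    B ↦ AC
    C ↦ CA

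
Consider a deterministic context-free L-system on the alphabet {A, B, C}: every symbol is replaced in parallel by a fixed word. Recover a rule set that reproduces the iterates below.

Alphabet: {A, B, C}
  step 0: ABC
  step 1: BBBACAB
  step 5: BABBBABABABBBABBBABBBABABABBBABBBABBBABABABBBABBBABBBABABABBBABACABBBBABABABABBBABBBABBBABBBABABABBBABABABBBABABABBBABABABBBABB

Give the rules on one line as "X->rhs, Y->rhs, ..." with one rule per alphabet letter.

  step 0 ⇒ step 1: ABC ⇒ BB·BA·CAB
    A ↦ BB
    B ↦ BA
    C ↦ CAB

A->BB, B->BA, C->CAB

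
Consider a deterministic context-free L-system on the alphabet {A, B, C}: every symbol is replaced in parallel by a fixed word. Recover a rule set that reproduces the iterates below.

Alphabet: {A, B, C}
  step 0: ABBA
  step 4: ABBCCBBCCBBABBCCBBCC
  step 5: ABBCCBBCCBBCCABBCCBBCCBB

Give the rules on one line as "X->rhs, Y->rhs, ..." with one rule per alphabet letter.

A->ABB, B->C, C->B

  step 4 ⇒ step 5: ABBCCBBCCBBABBCCBBCC ⇒ ABB·C·C·B·B·C·C·B·B·C·C·ABB·C·C·B·B·C·C·B·B
    A ↦ ABB
    B ↦ C
    C ↦ B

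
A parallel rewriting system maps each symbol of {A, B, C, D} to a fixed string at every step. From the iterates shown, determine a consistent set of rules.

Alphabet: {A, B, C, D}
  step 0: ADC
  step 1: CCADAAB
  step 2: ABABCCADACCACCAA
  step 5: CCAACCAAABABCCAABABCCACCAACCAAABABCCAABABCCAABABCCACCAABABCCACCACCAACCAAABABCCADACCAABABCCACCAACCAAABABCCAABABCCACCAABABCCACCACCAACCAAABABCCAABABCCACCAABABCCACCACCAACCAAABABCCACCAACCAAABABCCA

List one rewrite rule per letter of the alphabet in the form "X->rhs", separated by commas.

A->CCA, B->A, C->AB, D->DA

  step 1 ⇒ step 2: CCADAAB ⇒ AB·AB·CCA·DA·CCA·CCA·A
    A ↦ CCA
    B ↦ A
    C ↦ AB
    D ↦ DA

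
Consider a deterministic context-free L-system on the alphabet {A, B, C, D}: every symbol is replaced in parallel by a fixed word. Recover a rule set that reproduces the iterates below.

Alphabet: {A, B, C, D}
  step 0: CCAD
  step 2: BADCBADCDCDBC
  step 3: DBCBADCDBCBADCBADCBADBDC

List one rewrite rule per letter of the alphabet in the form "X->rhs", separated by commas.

  step 2 ⇒ step 3: BADCBADCDCDBC ⇒ DB·C·BA·DC·DB·C·BA·DC·BA·DC·BA·DB·DC
    A ↦ C
    B ↦ DB
    C ↦ DC
    D ↦ BA

A->C, B->DB, C->DC, D->BA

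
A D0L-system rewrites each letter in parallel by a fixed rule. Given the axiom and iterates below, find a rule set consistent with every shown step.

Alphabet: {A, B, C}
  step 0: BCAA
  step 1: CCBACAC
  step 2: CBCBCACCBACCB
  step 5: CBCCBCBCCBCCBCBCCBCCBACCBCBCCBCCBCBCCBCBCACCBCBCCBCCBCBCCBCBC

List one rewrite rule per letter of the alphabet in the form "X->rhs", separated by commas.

  step 1 ⇒ step 2: CCBACAC ⇒ CB·CB·C·AC·CB·AC·CB
    A ↦ AC
    B ↦ C
    C ↦ CB

A->AC, B->C, C->CB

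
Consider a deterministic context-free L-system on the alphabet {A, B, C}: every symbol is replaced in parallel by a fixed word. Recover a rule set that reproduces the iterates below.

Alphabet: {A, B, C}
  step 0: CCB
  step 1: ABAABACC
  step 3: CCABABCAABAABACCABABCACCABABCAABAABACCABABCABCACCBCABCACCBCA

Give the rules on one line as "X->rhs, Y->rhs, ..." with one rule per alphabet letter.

A->BCA, B->CC, C->ABA

  step 0 ⇒ step 1: CCB ⇒ ABA·ABA·CC
    B ↦ CC
    C ↦ ABA
    A ↦ BCA  (constrained at step 1)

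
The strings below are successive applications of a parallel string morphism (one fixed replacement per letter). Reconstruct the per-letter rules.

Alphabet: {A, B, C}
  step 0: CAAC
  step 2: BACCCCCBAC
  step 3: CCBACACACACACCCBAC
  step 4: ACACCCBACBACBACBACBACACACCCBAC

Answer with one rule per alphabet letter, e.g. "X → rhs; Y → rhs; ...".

  step 3 ⇒ step 4: CCBACACACACACCCBAC ⇒ AC·AC·CC·B·AC·B·AC·B·AC·B·AC·B·AC·AC·AC·CC·B·AC
    A ↦ B
    B ↦ CC
    C ↦ AC

A->B, B->CC, C->AC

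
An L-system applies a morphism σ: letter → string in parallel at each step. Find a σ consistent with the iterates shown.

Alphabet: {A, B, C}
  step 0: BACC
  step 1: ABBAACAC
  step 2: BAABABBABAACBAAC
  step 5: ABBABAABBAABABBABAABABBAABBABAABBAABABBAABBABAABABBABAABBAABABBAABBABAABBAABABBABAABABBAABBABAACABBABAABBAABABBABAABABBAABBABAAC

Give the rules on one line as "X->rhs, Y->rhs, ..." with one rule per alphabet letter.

  step 1 ⇒ step 2: ABBAACAC ⇒ BA·AB·AB·BA·BA·AC·BA·AC
    A ↦ BA
    B ↦ AB
    C ↦ AC

A->BA, B->AB, C->AC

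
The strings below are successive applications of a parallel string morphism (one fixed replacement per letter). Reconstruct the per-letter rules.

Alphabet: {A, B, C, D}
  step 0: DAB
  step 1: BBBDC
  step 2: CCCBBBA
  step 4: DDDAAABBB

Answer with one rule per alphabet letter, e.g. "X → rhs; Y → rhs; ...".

A->D, B->C, C->A, D->BBB

  step 1 ⇒ step 2: BBBDC ⇒ C·C·C·BBB·A
    B ↦ C
    C ↦ A
    D ↦ BBB
  step 0 ⇒ step 1: DAB ⇒ BBB·D·C
    A ↦ D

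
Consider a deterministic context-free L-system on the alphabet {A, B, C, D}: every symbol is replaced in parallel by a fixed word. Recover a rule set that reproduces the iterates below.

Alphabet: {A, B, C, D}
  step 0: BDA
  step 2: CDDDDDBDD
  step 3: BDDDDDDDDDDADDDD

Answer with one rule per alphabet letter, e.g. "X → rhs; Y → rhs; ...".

  step 2 ⇒ step 3: CDDDDDBDD ⇒ B·DD·DD·DD·DD·DD·A·DD·DD
    B ↦ A
    C ↦ B
    D ↦ DD
    A ↦ CD  (constrained at step 0)

A->CD, B->A, C->B, D->DD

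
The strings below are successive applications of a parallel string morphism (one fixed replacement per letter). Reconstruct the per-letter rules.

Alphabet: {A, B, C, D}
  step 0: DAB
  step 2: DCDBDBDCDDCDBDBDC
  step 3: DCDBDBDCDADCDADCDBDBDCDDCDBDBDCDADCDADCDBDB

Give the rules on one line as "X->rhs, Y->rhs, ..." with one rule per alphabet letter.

A->DC, B->A, C->BDB, D->DCD

  step 2 ⇒ step 3: DCDBDBDCDDCDBDBDC ⇒ DCD·BDB·DCD·A·DCD·A·DCD·BDB·DCD·DCD·BDB·DCD·A·DCD·A·DCD·BDB
    B ↦ A
    C ↦ BDB
    D ↦ DCD
    A ↦ DC  (constrained at step 0)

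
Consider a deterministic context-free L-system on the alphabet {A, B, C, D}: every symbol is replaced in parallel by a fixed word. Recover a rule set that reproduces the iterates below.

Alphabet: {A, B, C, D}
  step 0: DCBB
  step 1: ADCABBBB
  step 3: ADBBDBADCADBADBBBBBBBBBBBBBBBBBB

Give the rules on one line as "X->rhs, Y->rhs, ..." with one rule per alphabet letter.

  step 0 ⇒ step 1: DCBB ⇒ AD·CA·BB·BB
    B ↦ BB
    C ↦ CA
    D ↦ AD
    A ↦ DB  (constrained at step 1)

A->DB, B->BB, C->CA, D->AD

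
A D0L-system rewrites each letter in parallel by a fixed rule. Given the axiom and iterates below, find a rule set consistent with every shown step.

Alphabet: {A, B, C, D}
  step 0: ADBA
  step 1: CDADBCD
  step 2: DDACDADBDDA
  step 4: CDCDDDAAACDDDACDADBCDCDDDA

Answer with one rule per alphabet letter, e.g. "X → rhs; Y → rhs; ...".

  step 1 ⇒ step 2: CDADBCD ⇒ DD·A·CD·A·DB·DD·A
    A ↦ CD
    B ↦ DB
    C ↦ DD
    D ↦ A

A->CD, B->DB, C->DD, D->A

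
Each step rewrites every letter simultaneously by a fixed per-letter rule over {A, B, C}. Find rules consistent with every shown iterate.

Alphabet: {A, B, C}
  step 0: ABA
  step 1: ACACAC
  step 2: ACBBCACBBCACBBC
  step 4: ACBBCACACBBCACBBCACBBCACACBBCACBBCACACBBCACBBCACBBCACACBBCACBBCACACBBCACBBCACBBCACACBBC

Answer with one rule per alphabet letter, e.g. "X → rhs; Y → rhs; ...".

A->AC, B->AC, C->BBC

  step 1 ⇒ step 2: ACACAC ⇒ AC·BBC·AC·BBC·AC·BBC
    A ↦ AC
    C ↦ BBC
  step 0 ⇒ step 1: ABA ⇒ AC·AC·AC
    B ↦ AC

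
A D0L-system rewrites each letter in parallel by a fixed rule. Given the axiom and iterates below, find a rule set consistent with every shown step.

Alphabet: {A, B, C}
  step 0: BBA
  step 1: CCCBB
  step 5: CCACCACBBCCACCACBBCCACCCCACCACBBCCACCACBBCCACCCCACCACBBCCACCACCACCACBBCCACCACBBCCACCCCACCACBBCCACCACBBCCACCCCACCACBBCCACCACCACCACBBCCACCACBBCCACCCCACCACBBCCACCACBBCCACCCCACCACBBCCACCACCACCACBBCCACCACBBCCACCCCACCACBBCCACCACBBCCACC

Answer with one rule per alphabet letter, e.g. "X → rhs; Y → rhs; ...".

A->CBB, B->C, C->CCA

  step 0 ⇒ step 1: BBA ⇒ C·C·CBB
    A ↦ CBB
    B ↦ C
    C ↦ CCA  (constrained at step 1)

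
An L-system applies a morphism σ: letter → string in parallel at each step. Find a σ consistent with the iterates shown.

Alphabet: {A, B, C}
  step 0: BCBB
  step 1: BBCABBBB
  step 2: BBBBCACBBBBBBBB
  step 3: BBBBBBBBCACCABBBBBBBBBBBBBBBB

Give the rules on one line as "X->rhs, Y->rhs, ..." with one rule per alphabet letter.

A->C, B->BB, C->CA

  step 2 ⇒ step 3: BBBBCACBBBBBBBB ⇒ BB·BB·BB·BB·CA·C·CA·BB·BB·BB·BB·BB·BB·BB·BB
    A ↦ C
    B ↦ BB
    C ↦ CA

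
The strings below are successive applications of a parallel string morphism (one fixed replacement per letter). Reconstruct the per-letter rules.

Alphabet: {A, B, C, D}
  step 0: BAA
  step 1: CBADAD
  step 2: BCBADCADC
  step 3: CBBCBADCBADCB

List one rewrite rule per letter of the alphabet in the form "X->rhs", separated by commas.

  step 2 ⇒ step 3: BCBADCADC ⇒ CB·B·CB·AD·C·B·AD·C·B
    A ↦ AD
    B ↦ CB
    C ↦ B
    D ↦ C

A->AD, B->CB, C->B, D->C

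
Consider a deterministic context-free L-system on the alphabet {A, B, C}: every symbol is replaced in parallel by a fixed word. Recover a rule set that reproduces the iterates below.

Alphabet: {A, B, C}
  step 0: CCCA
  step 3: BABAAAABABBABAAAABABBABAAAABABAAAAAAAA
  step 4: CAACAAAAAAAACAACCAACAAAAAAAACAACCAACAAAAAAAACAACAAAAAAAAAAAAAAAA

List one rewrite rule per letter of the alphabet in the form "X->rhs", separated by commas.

A->AA, B->C, C->BAB

  step 3 ⇒ step 4: BABAAAABABBABAAAABABBABAAAABABAAAAAAAA ⇒ C·AA·C·AA·AA·AA·AA·C·AA·C·C·AA·C·AA·AA·AA·AA·C·AA·C·C·AA·C·AA·AA·AA·AA·C·AA·C·AA·AA·AA·AA·AA·AA·AA·AA
    A ↦ AA
    B ↦ C
    C ↦ BAB  (constrained at step 0)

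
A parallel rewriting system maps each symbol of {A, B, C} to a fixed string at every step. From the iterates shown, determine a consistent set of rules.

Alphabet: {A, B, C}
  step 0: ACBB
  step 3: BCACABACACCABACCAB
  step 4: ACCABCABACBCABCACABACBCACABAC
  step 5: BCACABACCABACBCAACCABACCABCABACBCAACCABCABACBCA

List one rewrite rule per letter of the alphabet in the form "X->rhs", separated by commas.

  step 4 ⇒ step 5: ACCABCABACBCABCACABACBCACABAC ⇒ B·CA·CA·B·AC·CA·B·AC·B·CA·AC·CA·B·AC·CA·B·CA·B·AC·B·CA·AC·CA·B·CA·B·AC·B·CA
    A ↦ B
    B ↦ AC
    C ↦ CA

A->B, B->AC, C->CA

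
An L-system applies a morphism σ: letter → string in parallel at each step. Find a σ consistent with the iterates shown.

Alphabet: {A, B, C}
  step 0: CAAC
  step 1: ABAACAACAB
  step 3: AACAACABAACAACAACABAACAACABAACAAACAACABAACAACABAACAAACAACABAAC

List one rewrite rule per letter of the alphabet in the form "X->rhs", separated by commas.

A->AAC, B->A, C->AB

  step 0 ⇒ step 1: CAAC ⇒ AB·AAC·AAC·AB
    A ↦ AAC
    C ↦ AB
    B ↦ A  (constrained at step 1)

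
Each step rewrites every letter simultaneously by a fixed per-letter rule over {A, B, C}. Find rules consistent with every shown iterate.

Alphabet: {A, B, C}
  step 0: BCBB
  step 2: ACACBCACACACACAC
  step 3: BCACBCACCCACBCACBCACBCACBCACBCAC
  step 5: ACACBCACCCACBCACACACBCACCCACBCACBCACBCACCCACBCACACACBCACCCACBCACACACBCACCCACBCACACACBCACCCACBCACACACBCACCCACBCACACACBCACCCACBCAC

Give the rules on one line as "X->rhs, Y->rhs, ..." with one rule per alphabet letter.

A->BC, B->CC, C->AC

  step 2 ⇒ step 3: ACACBCACACACACAC ⇒ BC·AC·BC·AC·CC·AC·BC·AC·BC·AC·BC·AC·BC·AC·BC·AC
    A ↦ BC
    B ↦ CC
    C ↦ AC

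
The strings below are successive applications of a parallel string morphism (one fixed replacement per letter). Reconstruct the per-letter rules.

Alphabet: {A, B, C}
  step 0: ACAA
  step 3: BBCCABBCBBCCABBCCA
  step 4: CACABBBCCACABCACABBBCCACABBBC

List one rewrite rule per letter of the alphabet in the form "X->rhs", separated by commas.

  step 3 ⇒ step 4: BBCCABBCBBCCABBCCA ⇒ CA·CA·B·B·BC·CA·CA·B·CA·CA·B·B·BC·CA·CA·B·B·BC
    A ↦ BC
    B ↦ CA
    C ↦ B

A->BC, B->CA, C->B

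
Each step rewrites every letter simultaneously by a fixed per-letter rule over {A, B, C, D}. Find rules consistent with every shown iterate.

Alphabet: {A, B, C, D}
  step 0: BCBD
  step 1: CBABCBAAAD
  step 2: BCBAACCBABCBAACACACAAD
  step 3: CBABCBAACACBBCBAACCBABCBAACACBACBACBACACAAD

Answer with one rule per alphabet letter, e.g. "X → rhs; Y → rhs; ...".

  step 2 ⇒ step 3: BCBAACCBABCBAACACACAAD ⇒ CBA·B·CBA·AC·AC·B·B·CBA·AC·CBA·B·CBA·AC·AC·B·AC·B·AC·B·AC·AC·AAD
    A ↦ AC
    B ↦ CBA
    C ↦ B
    D ↦ AAD

A->AC, B->CBA, C->B, D->AAD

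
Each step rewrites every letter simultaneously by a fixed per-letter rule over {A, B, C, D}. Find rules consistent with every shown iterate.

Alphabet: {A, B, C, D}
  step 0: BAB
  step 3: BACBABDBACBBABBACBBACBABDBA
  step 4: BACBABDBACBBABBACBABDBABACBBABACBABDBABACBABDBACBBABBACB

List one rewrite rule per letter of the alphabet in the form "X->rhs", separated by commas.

  step 3 ⇒ step 4: BACBABDBACBBABBACBBACBABDBA ⇒ BA·CB·ABD·BA·CB·BA·B·BA·CB·ABD·BA·BA·CB·BA·BA·CB·ABD·BA·BA·CB·ABD·BA·CB·BA·B·BA·CB
    A ↦ CB
    B ↦ BA
    C ↦ ABD
    D ↦ B

A->CB, B->BA, C->ABD, D->B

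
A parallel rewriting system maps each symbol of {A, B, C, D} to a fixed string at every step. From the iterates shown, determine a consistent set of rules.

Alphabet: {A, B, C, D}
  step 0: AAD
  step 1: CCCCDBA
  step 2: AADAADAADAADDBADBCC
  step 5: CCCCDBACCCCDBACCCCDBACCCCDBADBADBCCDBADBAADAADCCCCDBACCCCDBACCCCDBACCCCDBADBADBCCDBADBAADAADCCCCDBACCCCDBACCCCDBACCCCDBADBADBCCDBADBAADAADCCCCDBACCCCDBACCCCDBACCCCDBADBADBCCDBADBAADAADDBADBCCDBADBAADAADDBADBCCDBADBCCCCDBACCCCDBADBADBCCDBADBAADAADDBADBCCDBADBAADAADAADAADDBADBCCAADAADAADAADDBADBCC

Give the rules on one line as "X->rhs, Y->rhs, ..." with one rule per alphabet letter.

A->CC, B->DB, C->AAD, D->DBA

  step 1 ⇒ step 2: CCCCDBA ⇒ AAD·AAD·AAD·AAD·DBA·DB·CC
    A ↦ CC
    B ↦ DB
    C ↦ AAD
    D ↦ DBA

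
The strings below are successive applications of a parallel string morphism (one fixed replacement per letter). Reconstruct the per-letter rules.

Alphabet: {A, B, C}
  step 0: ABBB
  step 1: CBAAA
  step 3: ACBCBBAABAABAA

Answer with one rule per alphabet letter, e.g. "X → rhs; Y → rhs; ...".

  step 0 ⇒ step 1: ABBB ⇒ CB·A·A·A
    A ↦ CB
    B ↦ A
    C ↦ BA  (constrained at step 1)

A->CB, B->A, C->BA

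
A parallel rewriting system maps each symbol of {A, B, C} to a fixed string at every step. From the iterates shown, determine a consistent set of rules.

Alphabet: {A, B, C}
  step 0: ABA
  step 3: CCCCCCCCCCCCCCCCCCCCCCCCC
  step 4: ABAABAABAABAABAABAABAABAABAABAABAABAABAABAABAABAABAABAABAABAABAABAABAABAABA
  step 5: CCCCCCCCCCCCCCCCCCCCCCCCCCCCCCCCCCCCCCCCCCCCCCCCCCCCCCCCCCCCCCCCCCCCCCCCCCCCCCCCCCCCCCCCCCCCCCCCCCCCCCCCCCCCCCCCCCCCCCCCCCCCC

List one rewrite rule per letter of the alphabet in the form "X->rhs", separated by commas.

A->CC, B->C, C->ABA

  step 4 ⇒ step 5: ABAABAABAABAABAABAABAABAABAABAABAABAABAABAABAABAABAABAABAABAABAABAABAABAABA ⇒ CC·C·CC·CC·C·CC·CC·C·CC·CC·C·CC·CC·C·CC·CC·C·CC·CC·C·CC·CC·C·CC·CC·C·CC·CC·C·CC·CC·C·CC·CC·C·CC·CC·C·CC·CC·C·CC·CC·C·CC·CC·C·CC·CC·C·CC·CC·C·CC·CC·C·CC·CC·C·CC·CC·C·CC·CC·C·CC·CC·C·CC·CC·C·CC·CC·C·CC
    A ↦ CC
    B ↦ C
  step 3 ⇒ step 4: CCCCCCCCCCCCCCCCCCCCCCCCC ⇒ ABA·ABA·ABA·ABA·ABA·ABA·ABA·ABA·ABA·ABA·ABA·ABA·ABA·ABA·ABA·ABA·ABA·ABA·ABA·ABA·ABA·ABA·ABA·ABA·ABA
    C ↦ ABA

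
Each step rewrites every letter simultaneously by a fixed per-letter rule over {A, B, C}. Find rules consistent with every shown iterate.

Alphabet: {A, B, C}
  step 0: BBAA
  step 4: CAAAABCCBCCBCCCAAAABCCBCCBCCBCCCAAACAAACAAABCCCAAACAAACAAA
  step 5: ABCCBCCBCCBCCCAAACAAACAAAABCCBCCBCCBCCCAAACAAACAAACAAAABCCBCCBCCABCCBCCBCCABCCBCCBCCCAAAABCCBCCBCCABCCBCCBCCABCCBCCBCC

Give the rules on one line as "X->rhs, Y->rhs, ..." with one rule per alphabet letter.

  step 4 ⇒ step 5: CAAAABCCBCCBCCCAAAABCCBCCBCCBCCCAAACAAACAAABCCCAAACAAACAAA ⇒ A·BCC·BCC·BCC·BCC·CA·A·A·CA·A·A·CA·A·A·A·BCC·BCC·BCC·BCC·CA·A·A·CA·A·A·CA·A·A·CA·A·A·A·BCC·BCC·BCC·A·BCC·BCC·BCC·A·BCC·BCC·BCC·CA·A·A·A·BCC·BCC·BCC·A·BCC·BCC·BCC·A·BCC·BCC·BCC
    A ↦ BCC
    B ↦ CA
    C ↦ A

A->BCC, B->CA, C->A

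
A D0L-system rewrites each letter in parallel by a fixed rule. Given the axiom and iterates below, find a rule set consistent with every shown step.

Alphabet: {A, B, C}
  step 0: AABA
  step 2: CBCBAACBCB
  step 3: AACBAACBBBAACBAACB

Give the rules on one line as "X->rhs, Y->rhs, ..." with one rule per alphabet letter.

A->B, B->CB, C->AA

  step 2 ⇒ step 3: CBCBAACBCB ⇒ AA·CB·AA·CB·B·B·AA·CB·AA·CB
    A ↦ B
    B ↦ CB
    C ↦ AA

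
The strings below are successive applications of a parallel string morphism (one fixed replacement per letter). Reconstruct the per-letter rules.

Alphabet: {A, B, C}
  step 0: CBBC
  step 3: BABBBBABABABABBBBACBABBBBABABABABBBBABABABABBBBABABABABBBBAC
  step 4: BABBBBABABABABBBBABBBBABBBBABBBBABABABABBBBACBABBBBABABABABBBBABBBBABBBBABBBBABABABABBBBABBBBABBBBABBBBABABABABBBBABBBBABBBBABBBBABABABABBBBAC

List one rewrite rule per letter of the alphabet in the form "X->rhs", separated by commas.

A->BBB, B->BA, C->BAC

  step 3 ⇒ step 4: BABBBBABABABABBBBACBABBBBABABABABBBBABABABABBBBABABABABBBBAC ⇒ BA·BBB·BA·BA·BA·BA·BBB·BA·BBB·BA·BBB·BA·BBB·BA·BA·BA·BA·BBB·BAC·BA·BBB·BA·BA·BA·BA·BBB·BA·BBB·BA·BBB·BA·BBB·BA·BA·BA·BA·BBB·BA·BBB·BA·BBB·BA·BBB·BA·BA·BA·BA·BBB·BA·BBB·BA·BBB·BA·BBB·BA·BA·BA·BA·BBB·BAC
    A ↦ BBB
    B ↦ BA
    C ↦ BAC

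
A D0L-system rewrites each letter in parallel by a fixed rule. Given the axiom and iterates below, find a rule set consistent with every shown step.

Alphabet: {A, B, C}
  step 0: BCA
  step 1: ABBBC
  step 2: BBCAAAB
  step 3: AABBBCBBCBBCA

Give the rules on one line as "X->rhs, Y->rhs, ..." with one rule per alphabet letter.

A->BBC, B->A, C->B

  step 2 ⇒ step 3: BBCAAAB ⇒ A·A·B·BBC·BBC·BBC·A
    A ↦ BBC
    B ↦ A
    C ↦ B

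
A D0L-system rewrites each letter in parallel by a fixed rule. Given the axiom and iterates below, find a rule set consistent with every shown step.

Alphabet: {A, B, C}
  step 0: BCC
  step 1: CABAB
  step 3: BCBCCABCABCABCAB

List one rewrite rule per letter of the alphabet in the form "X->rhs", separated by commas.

A->BCB, B->C, C->AB

  step 0 ⇒ step 1: BCC ⇒ C·AB·AB
    B ↦ C
    C ↦ AB
    A ↦ BCB  (constrained at step 1)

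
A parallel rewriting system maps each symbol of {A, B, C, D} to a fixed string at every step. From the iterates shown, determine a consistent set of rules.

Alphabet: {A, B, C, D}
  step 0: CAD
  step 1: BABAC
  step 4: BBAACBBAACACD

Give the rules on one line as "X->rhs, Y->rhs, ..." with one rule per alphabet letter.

  step 0 ⇒ step 1: CAD ⇒ BA·B·AC
    A ↦ B
    C ↦ BA
    D ↦ AC
    B ↦ D  (constrained at step 1)

A->B, B->D, C->BA, D->AC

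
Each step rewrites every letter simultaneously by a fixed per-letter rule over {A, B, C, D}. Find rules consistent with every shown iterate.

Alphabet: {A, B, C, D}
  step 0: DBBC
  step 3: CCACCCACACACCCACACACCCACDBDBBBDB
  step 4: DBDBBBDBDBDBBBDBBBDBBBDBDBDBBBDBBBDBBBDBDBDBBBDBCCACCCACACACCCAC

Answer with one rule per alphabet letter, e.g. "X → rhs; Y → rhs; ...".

  step 3 ⇒ step 4: CCACCCACACACCCACACACCCACDBDBBBDB ⇒ DB·DB·BB·DB·DB·DB·BB·DB·BB·DB·BB·DB·DB·DB·BB·DB·BB·DB·BB·DB·DB·DB·BB·DB·CC·AC·CC·AC·AC·AC·CC·AC
    A ↦ BB
    B ↦ AC
    C ↦ DB
    D ↦ CC

A->BB, B->AC, C->DB, D->CC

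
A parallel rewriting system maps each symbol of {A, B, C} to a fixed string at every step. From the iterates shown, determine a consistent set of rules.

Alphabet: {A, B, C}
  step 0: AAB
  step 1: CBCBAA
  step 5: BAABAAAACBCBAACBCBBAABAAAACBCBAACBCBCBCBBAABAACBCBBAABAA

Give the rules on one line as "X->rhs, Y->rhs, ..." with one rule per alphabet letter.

A->CB, B->AA, C->B

  step 0 ⇒ step 1: AAB ⇒ CB·CB·AA
    A ↦ CB
    B ↦ AA
    C ↦ B  (constrained at step 1)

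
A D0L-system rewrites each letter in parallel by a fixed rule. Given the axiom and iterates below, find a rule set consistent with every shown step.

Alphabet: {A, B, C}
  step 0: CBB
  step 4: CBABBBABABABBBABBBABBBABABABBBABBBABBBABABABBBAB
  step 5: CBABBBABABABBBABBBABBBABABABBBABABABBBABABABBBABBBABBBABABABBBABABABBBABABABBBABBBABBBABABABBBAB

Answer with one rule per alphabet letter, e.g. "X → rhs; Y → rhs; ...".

  step 4 ⇒ step 5: CBABBBABABABBBABBBABBBABABABBBABBBABBBABABABBBAB ⇒ CB·AB·BB·AB·AB·AB·BB·AB·BB·AB·BB·AB·AB·AB·BB·AB·AB·AB·BB·AB·AB·AB·BB·AB·BB·AB·BB·AB·AB·AB·BB·AB·AB·AB·BB·AB·AB·AB·BB·AB·BB·AB·BB·AB·AB·AB·BB·AB
    A ↦ BB
    B ↦ AB
    C ↦ CB

A->BB, B->AB, C->CB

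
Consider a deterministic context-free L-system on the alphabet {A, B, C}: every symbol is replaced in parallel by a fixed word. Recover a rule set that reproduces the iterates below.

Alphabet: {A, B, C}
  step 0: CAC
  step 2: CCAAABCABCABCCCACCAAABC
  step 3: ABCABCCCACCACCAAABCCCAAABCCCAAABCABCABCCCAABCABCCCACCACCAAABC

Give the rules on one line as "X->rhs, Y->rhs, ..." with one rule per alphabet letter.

A->CCA, B->A, C->ABC

  step 2 ⇒ step 3: CCAAABCABCABCCCACCAAABC ⇒ ABC·ABC·CCA·CCA·CCA·A·ABC·CCA·A·ABC·CCA·A·ABC·ABC·ABC·CCA·ABC·ABC·CCA·CCA·CCA·A·ABC
    A ↦ CCA
    B ↦ A
    C ↦ ABC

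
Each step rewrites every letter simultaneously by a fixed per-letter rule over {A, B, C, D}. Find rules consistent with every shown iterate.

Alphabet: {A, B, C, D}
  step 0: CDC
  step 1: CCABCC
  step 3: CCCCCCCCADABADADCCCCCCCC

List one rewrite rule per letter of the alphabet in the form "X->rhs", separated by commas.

  step 0 ⇒ step 1: CDC ⇒ CC·AB·CC
    C ↦ CC
    D ↦ AB
    A ↦ AD  (constrained at step 1)
    B ↦ AA  (constrained at step 1)

A->AD, B->AA, C->CC, D->AB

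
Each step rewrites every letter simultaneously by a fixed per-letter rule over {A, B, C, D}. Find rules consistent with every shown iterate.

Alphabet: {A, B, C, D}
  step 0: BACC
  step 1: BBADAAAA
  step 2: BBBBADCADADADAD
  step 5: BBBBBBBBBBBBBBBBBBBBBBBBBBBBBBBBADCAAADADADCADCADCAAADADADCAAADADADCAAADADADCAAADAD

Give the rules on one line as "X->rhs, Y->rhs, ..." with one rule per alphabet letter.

A->AD, B->BB, C->AA, D->C

  step 1 ⇒ step 2: BBADAAAA ⇒ BB·BB·AD·C·AD·AD·AD·AD
    A ↦ AD
    B ↦ BB
    D ↦ C
  step 0 ⇒ step 1: BACC ⇒ BB·AD·AA·AA
    C ↦ AA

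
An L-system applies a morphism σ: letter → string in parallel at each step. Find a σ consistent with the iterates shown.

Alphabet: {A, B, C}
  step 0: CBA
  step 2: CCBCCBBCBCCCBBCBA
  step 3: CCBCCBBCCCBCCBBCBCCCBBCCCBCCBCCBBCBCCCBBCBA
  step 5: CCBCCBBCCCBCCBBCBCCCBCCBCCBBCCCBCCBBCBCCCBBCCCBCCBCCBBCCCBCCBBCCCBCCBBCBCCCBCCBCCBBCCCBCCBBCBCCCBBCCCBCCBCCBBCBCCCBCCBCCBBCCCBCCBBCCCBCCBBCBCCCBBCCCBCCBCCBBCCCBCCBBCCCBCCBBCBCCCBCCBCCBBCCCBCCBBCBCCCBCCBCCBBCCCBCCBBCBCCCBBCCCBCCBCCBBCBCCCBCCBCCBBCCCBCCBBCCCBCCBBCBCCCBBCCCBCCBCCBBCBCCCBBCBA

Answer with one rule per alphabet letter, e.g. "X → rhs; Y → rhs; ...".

  step 2 ⇒ step 3: CCBCCBBCBCCCBBCBA ⇒ CCB·CCB·BC·CCB·CCB·BC·BC·CCB·BC·CCB·CCB·CCB·BC·BC·CCB·BC·BA
    A ↦ BA
    B ↦ BC
    C ↦ CCB

A->BA, B->BC, C->CCB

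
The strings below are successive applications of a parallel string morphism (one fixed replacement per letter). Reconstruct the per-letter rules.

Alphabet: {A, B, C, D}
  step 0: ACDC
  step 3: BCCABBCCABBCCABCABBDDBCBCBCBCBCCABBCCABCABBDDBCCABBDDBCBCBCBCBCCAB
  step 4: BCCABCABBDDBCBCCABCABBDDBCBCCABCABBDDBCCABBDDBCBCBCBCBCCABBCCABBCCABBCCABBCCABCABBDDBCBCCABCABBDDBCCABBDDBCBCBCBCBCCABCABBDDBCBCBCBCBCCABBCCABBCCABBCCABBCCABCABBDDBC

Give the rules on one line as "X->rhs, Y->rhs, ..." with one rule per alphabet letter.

A->BDD, B->BC, C->CAB, D->BC

  step 3 ⇒ step 4: BCCABBCCABBCCABCABBDDBCBCBCBCBCCABBCCABCABBDDBCCABBDDBCBCBCBCBCCAB ⇒ BC·CAB·CAB·BDD·BC·BC·CAB·CAB·BDD·BC·BC·CAB·CAB·BDD·BC·CAB·BDD·BC·BC·BC·BC·BC·CAB·BC·CAB·BC·CAB·BC·CAB·BC·CAB·CAB·BDD·BC·BC·CAB·CAB·BDD·BC·CAB·BDD·BC·BC·BC·BC·BC·CAB·CAB·BDD·BC·BC·BC·BC·BC·CAB·BC·CAB·BC·CAB·BC·CAB·BC·CAB·CAB·BDD·BC
    A ↦ BDD
    B ↦ BC
    C ↦ CAB
    D ↦ BC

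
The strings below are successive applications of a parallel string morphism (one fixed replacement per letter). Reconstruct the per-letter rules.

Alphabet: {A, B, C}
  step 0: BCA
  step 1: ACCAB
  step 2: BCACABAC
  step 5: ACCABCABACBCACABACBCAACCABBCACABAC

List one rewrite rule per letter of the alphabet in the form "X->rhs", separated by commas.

A->B, B->AC, C->CA

  step 1 ⇒ step 2: ACCAB ⇒ B·CA·CA·B·AC
    A ↦ B
    B ↦ AC
    C ↦ CA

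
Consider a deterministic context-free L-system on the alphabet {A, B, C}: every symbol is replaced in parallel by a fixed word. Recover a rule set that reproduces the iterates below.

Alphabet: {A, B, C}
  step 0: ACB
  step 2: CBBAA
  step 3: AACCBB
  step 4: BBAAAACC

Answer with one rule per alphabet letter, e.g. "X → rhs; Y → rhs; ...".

A->B, B->C, C->AA

  step 3 ⇒ step 4: AACCBB ⇒ B·B·AA·AA·C·C
    A ↦ B
    B ↦ C
    C ↦ AA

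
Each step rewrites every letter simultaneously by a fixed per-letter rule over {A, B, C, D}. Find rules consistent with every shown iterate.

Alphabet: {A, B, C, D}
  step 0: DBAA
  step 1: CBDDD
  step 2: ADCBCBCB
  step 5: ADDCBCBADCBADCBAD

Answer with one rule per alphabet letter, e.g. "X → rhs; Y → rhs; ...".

A->D, B->D, C->A, D->CB

  step 1 ⇒ step 2: CBDDD ⇒ A·D·CB·CB·CB
    B ↦ D
    C ↦ A
    D ↦ CB
  step 0 ⇒ step 1: DBAA ⇒ CB·D·D·D
    A ↦ D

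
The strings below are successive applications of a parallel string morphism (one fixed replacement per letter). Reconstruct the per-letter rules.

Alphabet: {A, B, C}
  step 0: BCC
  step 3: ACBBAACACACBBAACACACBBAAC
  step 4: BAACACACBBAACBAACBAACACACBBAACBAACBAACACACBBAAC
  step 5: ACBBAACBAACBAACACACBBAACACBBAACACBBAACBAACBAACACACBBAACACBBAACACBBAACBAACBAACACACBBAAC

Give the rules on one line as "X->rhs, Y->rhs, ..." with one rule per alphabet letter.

  step 4 ⇒ step 5: BAACACACBBAACBAACBAACACACBBAACBAACBAACACACBBAAC ⇒ AC·B·B·AAC·B·AAC·B·AAC·AC·AC·B·B·AAC·AC·B·B·AAC·AC·B·B·AAC·B·AAC·B·AAC·AC·AC·B·B·AAC·AC·B·B·AAC·AC·B·B·AAC·B·AAC·B·AAC·AC·AC·B·B·AAC
    A ↦ B
    B ↦ AC
    C ↦ AAC

A->B, B->AC, C->AAC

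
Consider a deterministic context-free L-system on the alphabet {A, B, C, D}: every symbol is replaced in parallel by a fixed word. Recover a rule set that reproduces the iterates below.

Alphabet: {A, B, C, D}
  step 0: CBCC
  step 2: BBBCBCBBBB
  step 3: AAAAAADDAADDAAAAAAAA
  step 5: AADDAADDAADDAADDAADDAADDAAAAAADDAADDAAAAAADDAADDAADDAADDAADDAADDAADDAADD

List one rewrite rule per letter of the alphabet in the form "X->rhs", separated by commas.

A->BC, B->AA, C->DD, D->B

  step 2 ⇒ step 3: BBBCBCBBBB ⇒ AA·AA·AA·DD·AA·DD·AA·AA·AA·AA
    B ↦ AA
    C ↦ DD
    A ↦ BC  (constrained at step 3)
    D ↦ B  (constrained at step 3)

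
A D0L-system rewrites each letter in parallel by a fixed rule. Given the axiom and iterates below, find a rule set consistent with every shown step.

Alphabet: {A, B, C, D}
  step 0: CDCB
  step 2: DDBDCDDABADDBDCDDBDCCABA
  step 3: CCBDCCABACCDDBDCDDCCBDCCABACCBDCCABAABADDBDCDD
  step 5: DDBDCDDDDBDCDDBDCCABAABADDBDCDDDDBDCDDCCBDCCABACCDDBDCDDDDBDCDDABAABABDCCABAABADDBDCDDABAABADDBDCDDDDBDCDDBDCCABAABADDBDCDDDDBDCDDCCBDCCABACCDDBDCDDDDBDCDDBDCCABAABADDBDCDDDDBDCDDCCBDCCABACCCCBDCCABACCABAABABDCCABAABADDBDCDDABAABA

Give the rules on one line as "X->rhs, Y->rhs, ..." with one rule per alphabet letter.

  step 2 ⇒ step 3: DDBDCDDABADDBDCDDBDCCABA ⇒ C·C·BDC·C·ABA·C·C·DD·BDC·DD·C·C·BDC·C·ABA·C·C·BDC·C·ABA·ABA·DD·BDC·DD
    A ↦ DD
    B ↦ BDC
    C ↦ ABA
    D ↦ C

A->DD, B->BDC, C->ABA, D->C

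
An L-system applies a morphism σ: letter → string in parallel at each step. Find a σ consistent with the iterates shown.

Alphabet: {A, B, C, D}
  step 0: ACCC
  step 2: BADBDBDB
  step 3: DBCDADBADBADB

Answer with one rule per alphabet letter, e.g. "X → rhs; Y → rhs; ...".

A->CD, B->DB, C->B, D->A

  step 2 ⇒ step 3: BADBDBDB ⇒ DB·CD·A·DB·A·DB·A·DB
    A ↦ CD
    B ↦ DB
    D ↦ A
    C ↦ B  (constrained at step 0)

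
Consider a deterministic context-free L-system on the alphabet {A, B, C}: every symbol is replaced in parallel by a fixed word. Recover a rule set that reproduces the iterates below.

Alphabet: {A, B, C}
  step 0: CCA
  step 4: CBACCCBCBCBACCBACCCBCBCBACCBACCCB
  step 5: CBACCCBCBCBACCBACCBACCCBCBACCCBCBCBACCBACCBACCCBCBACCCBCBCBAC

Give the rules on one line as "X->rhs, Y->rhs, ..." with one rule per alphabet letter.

  step 4 ⇒ step 5: CBACCCBCBCBACCBACCCBCBCBACCBACCCB ⇒ CB·AC·C·CB·CB·CB·AC·CB·AC·CB·AC·C·CB·CB·AC·C·CB·CB·CB·AC·CB·AC·CB·AC·C·CB·CB·AC·C·CB·CB·CB·AC
    A ↦ C
    B ↦ AC
    C ↦ CB

A->C, B->AC, C->CB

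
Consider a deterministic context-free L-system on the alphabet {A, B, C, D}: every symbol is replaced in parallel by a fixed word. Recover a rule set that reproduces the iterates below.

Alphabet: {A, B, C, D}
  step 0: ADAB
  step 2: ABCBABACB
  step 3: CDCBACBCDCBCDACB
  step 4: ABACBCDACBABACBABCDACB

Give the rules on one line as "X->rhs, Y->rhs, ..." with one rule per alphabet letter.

A->CD, B->CB, C->A, D->B

  step 3 ⇒ step 4: CDCBACBCDCBCDACB ⇒ A·B·A·CB·CD·A·CB·A·B·A·CB·A·B·CD·A·CB
    A ↦ CD
    B ↦ CB
    C ↦ A
    D ↦ B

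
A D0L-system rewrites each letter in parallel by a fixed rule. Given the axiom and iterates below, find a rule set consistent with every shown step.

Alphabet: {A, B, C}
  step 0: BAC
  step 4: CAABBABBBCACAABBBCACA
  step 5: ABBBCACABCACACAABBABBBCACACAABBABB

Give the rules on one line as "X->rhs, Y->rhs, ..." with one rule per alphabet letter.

  step 4 ⇒ step 5: CAABBABBBCACAABBBCACA ⇒ AB·B·B·CA·CA·B·CA·CA·CA·AB·B·AB·B·B·CA·CA·CA·AB·B·AB·B
    A ↦ B
    B ↦ CA
    C ↦ AB

A->B, B->CA, C->AB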